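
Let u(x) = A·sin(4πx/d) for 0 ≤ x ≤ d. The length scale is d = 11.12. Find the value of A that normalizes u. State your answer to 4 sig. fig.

Require ∫ |u|² dx = 1 over the whole domain.
The integral (without the A² prefactor) comes out to d/2.
With d = 11.12: A² = 0.17986 and A = 0.42409.

A ≈ 0.4241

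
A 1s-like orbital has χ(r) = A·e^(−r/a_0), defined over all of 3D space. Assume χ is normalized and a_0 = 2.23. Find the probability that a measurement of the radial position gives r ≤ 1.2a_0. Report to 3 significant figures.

P ≈ 0.430

With dV = 4πr²dr, the probability is ∫|χ|² dV over r ≤ 1.2a_0.
A² is fixed by ∫₀^∞ 4πr²|χ|² dr = 1, i.e. A² = (π·a_0^3)^(−1).
Let u = r/a_0; then A², 4π and the length scale all cancel, so P = ∫_{0}^{1.2} u^2·e^(-2·u) du ÷ ∫_{0}^{∞} u^2·e^(-2·u) du.
With ∫ u^2·e^(-2·u) du = -(2·u^2 + 2·u + 1)·e^(-2·u)/4 + C, the region integral is 1/4 - 157·e^(-12/5)/100 and the full one is 1/4.
This evaluates to P = 0.4303.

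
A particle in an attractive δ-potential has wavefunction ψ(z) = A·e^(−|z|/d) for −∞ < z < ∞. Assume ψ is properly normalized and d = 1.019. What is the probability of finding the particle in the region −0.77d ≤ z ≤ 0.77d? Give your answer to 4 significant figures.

P ≈ 0.7856

The probability is P = ∫ |ψ|² dz over [−0.77d, 0.77d].
Since A² = 1/(d), this is the region integral divided by the full normalization integral.
Both integrals are even about z = 0, so only the z ≥ 0 halves are needed (the factors of 2 cancel). Let u = z/d; then A² and the length scale cancel, so P = ∫_{0}^{0.77} e^(-2·u) du ÷ ∫_{0}^{∞} e^(-2·u) du.
Using ∫ e^(-2·u) du = -e^(-2·u)/2, the numerator is 1/2 - e^(-77/50)/2 and the denominator is 1/2.
The result is P = 0.78562.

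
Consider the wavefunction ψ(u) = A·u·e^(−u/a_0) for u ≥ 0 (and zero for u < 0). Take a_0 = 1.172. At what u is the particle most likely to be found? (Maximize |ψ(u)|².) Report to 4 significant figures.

The maximum of |ψ(u)|² occurs where its derivative vanishes.
This gives u = a_0.
With a_0 = 1.172, the most probable position is 1.1720.

u ≈ 1.172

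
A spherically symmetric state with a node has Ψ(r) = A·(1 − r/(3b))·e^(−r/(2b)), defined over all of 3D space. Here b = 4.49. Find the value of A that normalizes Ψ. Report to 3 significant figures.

The normalization condition is ∫|Ψ|² 4πr² dr = 1 from 0 to ∞.
In 3D with spherical symmetry the volume element is 4πr² dr.
With ∫₀^∞ r^4 e^(−αr) dr = 4!/α^5, with Ψ = A·(1 − r/(3b))·e^(−r/(2b)), the integral evaluates to A²·[8·π·b^3/3].
Hence A² = 1/[8·π·b^3/3].
With b = 4.49: A² = 0.001319 and A = 0.03631.

A ≈ 0.0363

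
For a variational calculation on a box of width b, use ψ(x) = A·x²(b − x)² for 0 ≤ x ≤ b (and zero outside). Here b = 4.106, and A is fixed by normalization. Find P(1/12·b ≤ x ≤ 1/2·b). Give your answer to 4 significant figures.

P ≈ 0.4996

The probability is P = ∫ |ψ|² dx over [1/12·b, 1/2·b].
The normalization integral ∫|ψ|²dx over the whole domain equals b^9/630·A², and A² cancels in the ratio.
In terms of u = x/b (A² and the length scale cancel between numerator and denominator), P = [∫_{1/12}^{1/2} u^4·(1 - u)^4 du] / [∫_{0}^{1} u^4·(1 - u)^4 du].
An antiderivative of u^4·(1 - u)^4 is u^5·(70·u^4 - 315·u^3 + 540·u^2 - 420·u + 126)/630; evaluating from 1/12 to 1/2 gives ≈ 0.000793048, while the full integral is 1/630.
Taking the ratio, P = 0.49962.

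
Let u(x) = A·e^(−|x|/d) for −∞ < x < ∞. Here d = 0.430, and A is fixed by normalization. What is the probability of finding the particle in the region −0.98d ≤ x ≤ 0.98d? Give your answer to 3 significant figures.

P = ∫_{−0.98d}^{0.98d} |u(x)|² dx.
With A² fixed by ∫|u|² = 1, i.e. A² = (d)^(−1), substitute and integrate.
By symmetry take twice the x ≥ 0 contribution in numerator and denominator; the 2's cancel. In terms of t = x/d (A² and the length scale cancel between numerator and denominator), P = [∫_{0}^{0.98} e^(-2·t) dt] / [∫_{0}^{∞} e^(-2·t) dt].
With ∫ e^(-2·t) dt = -e^(-2·t)/2 + C, the region integral is 1/2 - e^(-49/25)/2 and the full one is 1/2.
The result is P = 0.8591.

P ≈ 0.859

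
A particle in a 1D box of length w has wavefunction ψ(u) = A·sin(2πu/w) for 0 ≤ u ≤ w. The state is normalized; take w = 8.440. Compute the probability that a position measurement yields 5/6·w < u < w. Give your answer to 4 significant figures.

P ≈ 0.09775

The probability is P = ∫ |ψ|² du over [5/6·w, w].
With A² fixed by ∫|ψ|² = 1, i.e. A² = (w/2)^(−1), substitute and integrate.
In terms of t = u/w (A² and the length scale cancel between numerator and denominator), P = [∫_{5/6}^{1} sin(2·π·t)^2 dt] / [∫_{0}^{1} sin(2·π·t)^2 dt].
An antiderivative of sin(2·π·t)^2 is t/2 - sin(4·π·t)/(8·π); evaluating from 5/6 to 1 gives -√(3)/(16·π) + 1/12, while the full integral is 1/2.
Evaluating gives P = (-√(3)/8 + π/6)/π.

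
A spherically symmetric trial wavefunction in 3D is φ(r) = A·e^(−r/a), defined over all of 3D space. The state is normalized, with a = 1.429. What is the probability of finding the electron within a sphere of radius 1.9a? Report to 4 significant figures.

P ≈ 0.7311

Integrate the radial probability density 4πr²|φ|² over r ≤ 1.9a.
The full normalization integral is A²·[π·a^3] = 1, fixing A².
Substituting u = r/a, A², 4π and the length scale all cancel in the ratio: P = ∫_{0}^{1.9} u^2·e^(-2·u) du / ∫_{0}^{∞} u^2·e^(-2·u) du.
Using ∫ u^2·e^(-2·u) du = -(2·u^2 + 2·u + 1)·e^(-2·u)/4, the numerator is 1/4 - 601·e^(-19/5)/200 and the denominator is 1/4.
This evaluates to P = 0.73110.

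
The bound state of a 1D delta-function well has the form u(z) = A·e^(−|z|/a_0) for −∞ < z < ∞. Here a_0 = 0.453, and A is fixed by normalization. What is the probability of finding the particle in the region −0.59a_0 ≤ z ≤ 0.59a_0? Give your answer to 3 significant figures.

P ≈ 0.693

|u|² is the probability density, so P = ∫_{−0.59a_0}^{0.59a_0} |u|² dz.
Since A² = 1/(a_0), this is the region integral divided by the full normalization integral.
By symmetry take twice the z ≥ 0 contribution in numerator and denominator; the 2's cancel. In terms of t = z/a_0 (A² and the length scale cancel between numerator and denominator), P = [∫_{0}^{0.59} e^(-2·t) dt] / [∫_{0}^{∞} e^(-2·t) dt].
With ∫ e^(-2·t) dt = -e^(-2·t)/2 + C, the region integral is 1/2 - e^(-59/50)/2 and the full one is 1/2.
Taking the ratio, P = 0.6927.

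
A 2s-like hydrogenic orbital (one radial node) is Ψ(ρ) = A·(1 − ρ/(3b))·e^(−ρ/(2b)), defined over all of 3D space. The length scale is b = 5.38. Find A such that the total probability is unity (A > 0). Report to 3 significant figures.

A ≈ 0.0277

Normalization requires ∫|Ψ|² 4πρ² dρ = 1, integrated from 0 to ∞.
Using ∫₀^∞ ρⁿ e^(−αρ) dρ = n!/αⁿ⁺¹, carrying out the integral gives A² · 8·π·b^3/3.
Substituting b = 5.38 gives A² = 0.0007665, so A = 0.02769.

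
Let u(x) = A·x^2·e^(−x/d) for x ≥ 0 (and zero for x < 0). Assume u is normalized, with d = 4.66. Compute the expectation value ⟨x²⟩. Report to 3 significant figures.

⟨x²⟩ = ∫ x^2 |u|² dx over the full domain.
With ∫₀^∞ x^6 e^(−αx) dx = 6!/α^7, the ratio of the moment integral to the normalization integral gives ⟨x²⟩ = 15·d^2/2.
With d = 4.66, ⟨x^2⟩ = 162.9.

⟨x^2⟩ ≈ 163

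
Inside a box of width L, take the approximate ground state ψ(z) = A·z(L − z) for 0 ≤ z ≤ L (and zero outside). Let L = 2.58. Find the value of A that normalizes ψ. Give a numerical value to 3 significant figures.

Require ∫ |ψ|² dz = 1 over the whole domain.
Expanding the polynomial and integrating term by term, the integral (without the A² prefactor) comes out to L^5/30.
So A² = (L^5/30)^(−1).
With L = 2.58: A² = 0.2624 and A = 0.5123.

A ≈ 0.512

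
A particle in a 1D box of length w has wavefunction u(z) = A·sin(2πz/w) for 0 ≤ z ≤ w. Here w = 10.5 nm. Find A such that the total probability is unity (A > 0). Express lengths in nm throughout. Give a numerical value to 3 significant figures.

The normalization condition is ∫|u|² dz = 1 from 0 to w.
Using sin²θ = (1 − cos 2θ)/2, with u = A·sin(2πz/w), the integral evaluates to A²·[w/2].
Setting this equal to 1 gives A² = 1/(w/2).
With w = 10.5: A² = 0.1905 and A = 0.4364.

A ≈ 0.436 nm^(-1/2)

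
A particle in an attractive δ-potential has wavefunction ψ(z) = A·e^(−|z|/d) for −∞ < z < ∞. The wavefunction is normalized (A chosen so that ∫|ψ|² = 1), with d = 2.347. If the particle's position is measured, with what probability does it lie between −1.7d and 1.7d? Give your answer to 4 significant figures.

P ≈ 0.9666

P = ∫_{−1.7d}^{1.7d} |ψ(z)|² dz.
The normalization integral ∫|ψ|²dz over the whole domain equals d·A², and A² cancels in the ratio.
Both integrals are even about z = 0, so only the z ≥ 0 halves are needed (the factors of 2 cancel). Let u = z/d; then A² and the length scale cancel, so P = ∫_{0}^{1.7} e^(-2·u) du ÷ ∫_{0}^{∞} e^(-2·u) du.
With ∫ e^(-2·u) du = -e^(-2·u)/2 + C, the region integral is 1/2 - e^(-17/5)/2 and the full one is 1/2.
Evaluating gives P = 0.96663.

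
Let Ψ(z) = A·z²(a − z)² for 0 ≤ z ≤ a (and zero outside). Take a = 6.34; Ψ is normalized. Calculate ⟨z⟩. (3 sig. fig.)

⟨z⟩ = ∫ z |Ψ|² dz over the full domain.
The ratio of the moment integral to the normalization integral gives ⟨z⟩ = a/2.
Putting a = 6.34 gives 3.170.

⟨z⟩ ≈ 3.17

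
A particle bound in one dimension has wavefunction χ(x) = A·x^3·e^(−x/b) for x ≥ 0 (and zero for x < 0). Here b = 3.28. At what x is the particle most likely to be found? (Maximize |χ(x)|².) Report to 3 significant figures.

The maximum of |χ(x)|² occurs where its derivative vanishes.
Solving yields x = 3·b.
With b = 3.28, the most probable position is 9.840.

x ≈ 9.84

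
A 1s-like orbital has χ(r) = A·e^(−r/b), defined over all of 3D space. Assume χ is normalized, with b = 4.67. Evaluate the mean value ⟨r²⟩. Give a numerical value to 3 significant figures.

⟨r²⟩ = ∫ r^2 |χ|² 4πr² dr over the full domain.
Recall ∫₀^∞ r^m e^(−r/β) dr = m!·β^(m+1), evaluating both integrals, ⟨r²⟩ = 3·b^2.
With b = 4.67, ⟨r^2⟩ = 65.43.

⟨r^2⟩ ≈ 65.4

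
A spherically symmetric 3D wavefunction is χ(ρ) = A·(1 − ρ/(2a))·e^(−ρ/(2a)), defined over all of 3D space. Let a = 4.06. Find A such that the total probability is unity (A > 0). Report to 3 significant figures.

A ≈ 0.0244

Require ∫ |χ|² 4πρ² dρ = 1 over the whole domain.
The angular integral contributes 4π, leaving ∫₀^∞ ρ²|χ|² dρ.
Carrying out the integral gives A² · 8·π·a^3.
Setting this equal to 1 gives A² = 1/(8·π·a^3).
Substituting a = 4.06 gives A² = 0.0005945, so A = 0.02438.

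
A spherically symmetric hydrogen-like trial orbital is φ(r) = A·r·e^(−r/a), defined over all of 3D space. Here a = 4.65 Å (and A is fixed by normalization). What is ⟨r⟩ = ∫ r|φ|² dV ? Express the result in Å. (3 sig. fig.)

By definition ⟨r⟩ = ∫ r |φ(r)|² 4πr² dr.
With ∫₀^∞ r^5 e^(−αr) dr = 5!/α^6, evaluating both integrals, ⟨r⟩ = 5·a/2.
Putting a = 4.65 gives 11.63.

⟨r⟩ ≈ 11.6 Å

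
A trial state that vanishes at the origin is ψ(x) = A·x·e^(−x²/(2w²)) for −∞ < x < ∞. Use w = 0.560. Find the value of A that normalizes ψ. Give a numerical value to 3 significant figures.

A ≈ 2.53

Normalization requires ∫|ψ|² dx = 1, integrated from −∞ to ∞.
The integral (without the A² prefactor) comes out to √(π)·w^3/2.
So A² = (√(π)·w^3/2)^(−1).
Substituting w = 0.560 gives A² = 6.425, so A = 2.535.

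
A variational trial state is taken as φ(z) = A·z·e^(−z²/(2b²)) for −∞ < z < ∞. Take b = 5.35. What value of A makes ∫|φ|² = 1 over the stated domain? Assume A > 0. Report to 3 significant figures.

Require ∫ |φ|² dz = 1 over the whole domain.
Carrying out the integral gives A² · √(π)·b^3/2.
So A² = (√(π)·b^3/2)^(−1).
Substituting b = 5.35 gives A² = 0.007369, so A = 0.08584.

A ≈ 0.0858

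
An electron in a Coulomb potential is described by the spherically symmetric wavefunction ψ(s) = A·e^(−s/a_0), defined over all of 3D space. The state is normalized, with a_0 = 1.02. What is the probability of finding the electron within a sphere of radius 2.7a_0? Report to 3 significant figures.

P = ∫ |ψ|² 4πs² ds over s ≤ 2.7a_0.
Normalization gives A² = 1/(π·a_0^3).
In terms of u = s/a_0 (A², 4π and the length scale all cancel between numerator and denominator), P = [∫_{0}^{2.7} u^2·e^(-2·u) du] / [∫_{0}^{∞} u^2·e^(-2·u) du].
An antiderivative of u^2·e^(-2·u) is -(2·u^2 + 2·u + 1)·e^(-2·u)/4; evaluating from 0 to 2.7 gives 1/4 - 1049·e^(-27/5)/200, while the full integral is 1/4.
Taking the ratio yields P = 0.9052.

P ≈ 0.905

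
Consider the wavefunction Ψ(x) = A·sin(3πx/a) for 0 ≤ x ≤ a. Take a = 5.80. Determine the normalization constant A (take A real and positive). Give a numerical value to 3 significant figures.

A ≈ 0.587

Require ∫ |Ψ|² dx = 1 over the whole domain.
With ∫₀^a sin²(nπx/a) dx = a/2, carrying out the integral gives A² · a/2.
Hence A² = 1/[a/2].
Plugging in a = 5.80 yields A = 0.5872.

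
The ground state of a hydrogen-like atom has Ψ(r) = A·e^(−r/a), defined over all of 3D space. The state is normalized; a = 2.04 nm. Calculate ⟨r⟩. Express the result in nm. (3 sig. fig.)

By definition ⟨r⟩ = ∫ r |Ψ(r)|² 4πr² dr.
With ∫₀^∞ r^3 e^(−αr) dr = 3!/α^4, evaluating both integrals, ⟨r⟩ = 3·a/2.
Putting a = 2.04 gives 3.060.

⟨r⟩ ≈ 3.06 nm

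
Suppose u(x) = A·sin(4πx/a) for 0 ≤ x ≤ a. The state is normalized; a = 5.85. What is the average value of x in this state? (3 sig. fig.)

⟨x⟩ = ∫ x |u|² dx over the full domain.
Using sin²θ = (1 − cos 2θ)/2, since the A² factors cancel between numerator and denominator, ⟨x⟩ = a/2.
With a = 5.85, ⟨x⟩ = 2.925.

⟨x⟩ ≈ 2.93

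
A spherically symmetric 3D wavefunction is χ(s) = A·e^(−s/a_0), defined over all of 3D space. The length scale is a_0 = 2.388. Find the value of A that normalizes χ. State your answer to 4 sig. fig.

A ≈ 0.1529

The normalization condition is ∫|χ|² 4πs² ds = 1 from 0 to ∞.
The angular integral contributes 4π, leaving ∫₀^∞ s²|χ|² ds.
Recall ∫₀^∞ s^m e^(−s/β) ds = m!·β^(m+1), with χ = A·e^(−s/a_0), the integral evaluates to A²·[π·a_0^3].
So A² = (π·a_0^3)^(−1).
Plugging in a_0 = 2.388 yields A = 0.15289.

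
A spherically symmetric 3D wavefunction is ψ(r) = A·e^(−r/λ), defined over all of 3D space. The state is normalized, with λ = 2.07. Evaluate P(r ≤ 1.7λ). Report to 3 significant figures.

P ≈ 0.660

P = ∫ |ψ|² 4πr² dr over r ≤ 1.7λ.
Normalization gives A² = 1/(π·λ^3).
Substituting u = r/λ, A², 4π and the length scale all cancel in the ratio: P = ∫_{0}^{1.7} u^2·e^(-2·u) du / ∫_{0}^{∞} u^2·e^(-2·u) du.
Using ∫ u^2·e^(-2·u) du = -(2·u^2 + 2·u + 1)·e^(-2·u)/4, the numerator is 1/4 - 509·e^(-17/5)/200 and the denominator is 1/4.
Taking the ratio yields P = 0.6603.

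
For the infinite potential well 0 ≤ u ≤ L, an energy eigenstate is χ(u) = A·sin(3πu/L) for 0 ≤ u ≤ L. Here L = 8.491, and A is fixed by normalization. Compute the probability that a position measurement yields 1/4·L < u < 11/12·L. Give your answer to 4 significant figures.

P ≈ 0.6667

P = ∫_{1/4·L}^{11/12·L} |χ(u)|² du.
Since A² = 1/(L/2), this is the region integral divided by the full normalization integral.
Let t = u/L; then A² and the length scale cancel, so P = ∫_{1/4}^{11/12} sin(3·π·t)^2 dt ÷ ∫_{0}^{1} sin(3·π·t)^2 dt.
An antiderivative of sin(3·π·t)^2 is t/2 - sin(6·π·t)/(12·π); evaluating from 1/4 to 11/12 gives 1/3, while the full integral is 1/2.
This works out to P = 2/3.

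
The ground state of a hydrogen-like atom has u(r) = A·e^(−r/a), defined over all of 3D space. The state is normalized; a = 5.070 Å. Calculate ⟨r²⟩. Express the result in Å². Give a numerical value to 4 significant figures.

The expectation value is the |u|²-weighted average of r^2: ∫ r^2|u|² 4πr² dr.
With ∫₀^∞ r^4 e^(−αr) dr = 4!/α^5, since the A² factors cancel between numerator and denominator, ⟨r²⟩ = 3·a^2.
Putting a = 5.070 gives 77.115.

⟨r^2⟩ ≈ 77.11 Å^2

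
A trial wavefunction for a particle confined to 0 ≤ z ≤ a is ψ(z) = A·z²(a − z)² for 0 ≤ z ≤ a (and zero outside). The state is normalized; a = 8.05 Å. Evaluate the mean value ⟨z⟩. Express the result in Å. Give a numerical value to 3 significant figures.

The expectation value is the |ψ|²-weighted average of z: ∫ z|ψ|² dz.
Evaluating both integrals, ⟨z⟩ = a/2.
With a = 8.05, ⟨z⟩ = 4.025.

⟨z⟩ ≈ 4.03 Å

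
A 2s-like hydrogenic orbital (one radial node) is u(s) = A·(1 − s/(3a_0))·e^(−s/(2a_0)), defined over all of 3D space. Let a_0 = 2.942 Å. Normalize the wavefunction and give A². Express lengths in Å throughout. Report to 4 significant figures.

A^2 ≈ 0.004688 Å^(-3)

Normalization requires ∫|u|² 4πs² ds = 1, integrated from 0 to ∞.
(Spherical symmetry: dV = 4πs² ds.)
With u = A·(1 − s/(3a_0))·e^(−s/(2a_0)), the integral evaluates to A²·[8·π·a_0^3/3].
Setting this equal to 1 gives A² = 1/(8·π·a_0^3/3).
Substituting a_0 = 2.942 gives A² = 0.0046876, so A = 0.068466.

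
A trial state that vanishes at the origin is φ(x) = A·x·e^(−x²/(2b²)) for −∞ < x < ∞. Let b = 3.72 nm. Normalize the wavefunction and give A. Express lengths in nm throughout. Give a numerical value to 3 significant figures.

We need A² ∫|f|² dx = 1, taking the integral from −∞ to ∞.
The integral (without the A² prefactor) comes out to √(π)·b^3/2.
Hence A² = 1/[√(π)·b^3/2].
Plugging in b = 3.72 yields A = 0.1481.

A ≈ 0.148 nm^(-3/2)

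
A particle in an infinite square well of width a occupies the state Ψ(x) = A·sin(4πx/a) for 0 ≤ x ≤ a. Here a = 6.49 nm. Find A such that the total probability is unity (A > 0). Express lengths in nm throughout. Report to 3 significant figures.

We need A² ∫|f|² dx = 1, taking the integral from 0 to a.
With Ψ = A·sin(4πx/a), the integral evaluates to A²·[a/2].
Setting this equal to 1 gives A² = 1/(a/2).
Plugging in a = 6.49 yields A = 0.5551.

A ≈ 0.555 nm^(-1/2)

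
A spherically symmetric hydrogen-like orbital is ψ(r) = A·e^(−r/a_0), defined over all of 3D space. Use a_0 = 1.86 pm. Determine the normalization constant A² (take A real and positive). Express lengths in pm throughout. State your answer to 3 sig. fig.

The normalization condition is ∫|ψ|² 4πr² dr = 1 from 0 to ∞.
(Spherical symmetry: dV = 4πr² dr.)
Using ∫₀^∞ rⁿ e^(−αr) dr = n!/αⁿ⁺¹, the integral (without the A² prefactor) comes out to π·a_0^3.
Hence A² = 1/[π·a_0^3].
Substituting a_0 = 1.86 gives A² = 0.04947, so A = 0.2224.

A^2 ≈ 0.0495 pm^(-3)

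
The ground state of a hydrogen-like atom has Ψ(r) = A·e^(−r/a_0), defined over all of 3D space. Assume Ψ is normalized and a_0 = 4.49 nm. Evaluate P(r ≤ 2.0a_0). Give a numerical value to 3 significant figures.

P = ∫ |Ψ|² 4πr² dr over r ≤ 2.0a_0.
Normalization gives A² = 1/(π·a_0^3).
Let u = r/a_0; then A², 4π and the length scale all cancel, so P = ∫_{0}^{2.0} u^2·e^(-2·u) du ÷ ∫_{0}^{∞} u^2·e^(-2·u) du.
With ∫ u^2·e^(-2·u) du = -(2·u^2 + 2·u + 1)·e^(-2·u)/4 + C, the region integral is 1/4 - 13·e^(-4)/4 and the full one is 1/4.
Taking the ratio yields P = 0.7619.

P ≈ 0.762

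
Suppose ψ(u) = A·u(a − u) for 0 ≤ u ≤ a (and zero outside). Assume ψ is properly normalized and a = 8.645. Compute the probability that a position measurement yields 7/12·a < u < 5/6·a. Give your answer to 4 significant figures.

The probability is P = ∫ |ψ|² du over [7/12·a, 5/6·a].
Since A² = 1/(a^5/30), this is the region integral divided by the full normalization integral.
Substituting t = u/a, A² and the length scale cancel in the ratio: P = ∫_{7/12}^{5/6} t^2·(1 - t)^2 dt / ∫_{0}^{1} t^2·(1 - t)^2 dt.
An antiderivative of t^2·(1 - t)^2 is t^3·(6·t^2 - 15·t + 10)/30; evaluating from 7/12 to 5/6 gives ≈ 0.0103709, while the full integral is 1/30.
The result is P = 0.31113.

P ≈ 0.3111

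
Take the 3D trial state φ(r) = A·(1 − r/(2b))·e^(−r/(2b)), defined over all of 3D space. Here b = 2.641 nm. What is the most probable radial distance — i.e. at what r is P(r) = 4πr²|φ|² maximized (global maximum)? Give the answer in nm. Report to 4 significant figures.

r ≈ 13.83 nm

Differentiate P(r) = 4πr²|φ|² with respect to r and set to zero.
This gives r = b·(√(5) + 3).
With b = 2.641, the most probable radial distance is 13.828 nm.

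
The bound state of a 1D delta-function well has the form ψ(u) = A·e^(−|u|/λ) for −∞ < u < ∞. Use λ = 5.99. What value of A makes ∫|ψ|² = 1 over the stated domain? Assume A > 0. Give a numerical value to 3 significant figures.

We need A² ∫|f|² du = 1, taking the integral from −∞ to ∞.
The integral (without the A² prefactor) comes out to λ.
Plugging in λ = 5.99 yields A = 0.4086.

A ≈ 0.409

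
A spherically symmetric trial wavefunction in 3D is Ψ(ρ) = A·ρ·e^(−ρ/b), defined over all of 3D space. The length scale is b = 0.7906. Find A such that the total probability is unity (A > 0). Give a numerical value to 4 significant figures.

A ≈ 0.5861

Normalization requires ∫|Ψ|² 4πρ² dρ = 1, integrated from 0 to ∞.
(Spherical symmetry: dV = 4πρ² dρ.)
∫|Ψ|² 4πρ² dρ = A²·(3·π·b^5).
Setting this equal to 1 gives A² = 1/(3·π·b^5).
Substituting b = 0.7906 gives A² = 0.34351, so A = 0.58610.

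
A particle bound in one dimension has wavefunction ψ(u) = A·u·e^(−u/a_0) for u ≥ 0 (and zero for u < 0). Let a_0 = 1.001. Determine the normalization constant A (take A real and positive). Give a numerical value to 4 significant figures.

A ≈ 1.997

We need A² ∫|f|² du = 1, taking the integral from 0 to ∞.
Recall ∫₀^∞ u^m e^(−u/β) du = m!·β^(m+1), with ψ = A·u·e^(−u/a_0), the integral evaluates to A²·[a_0^3/4].
Setting this equal to 1 gives A² = 1/(a_0^3/4).
Substituting a_0 = 1.001 gives A² = 3.9880, so A = 1.9970.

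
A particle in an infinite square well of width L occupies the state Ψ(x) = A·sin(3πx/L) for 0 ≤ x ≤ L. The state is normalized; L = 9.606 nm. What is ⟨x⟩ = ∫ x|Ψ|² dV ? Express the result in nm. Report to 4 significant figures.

The expectation value is the |Ψ|²-weighted average of x: ∫ x|Ψ|² dx.
The ratio of the moment integral to the normalization integral gives ⟨x⟩ = L/2.
Putting L = 9.606 gives 4.8030.

⟨x⟩ ≈ 4.803 nm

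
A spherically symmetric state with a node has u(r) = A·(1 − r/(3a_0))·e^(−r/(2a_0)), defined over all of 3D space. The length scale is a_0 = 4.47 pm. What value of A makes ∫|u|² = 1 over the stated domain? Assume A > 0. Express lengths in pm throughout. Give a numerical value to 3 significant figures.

A ≈ 0.0366 pm^(-3/2)

The normalization condition is ∫|u|² 4πr² dr = 1 from 0 to ∞.
Carrying out the integral gives A² · 8·π·a_0^3/3.
Substituting a_0 = 4.47 gives A² = 0.001336, so A = 0.03656.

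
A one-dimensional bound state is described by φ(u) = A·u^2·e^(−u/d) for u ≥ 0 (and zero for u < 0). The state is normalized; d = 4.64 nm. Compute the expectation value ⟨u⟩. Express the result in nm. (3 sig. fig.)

⟨u⟩ ≈ 11.6 nm

By definition ⟨u⟩ = ∫ u |φ(u)|² du.
The ratio of the moment integral to the normalization integral gives ⟨u⟩ = 5·d/2.
Putting d = 4.64 gives 11.60.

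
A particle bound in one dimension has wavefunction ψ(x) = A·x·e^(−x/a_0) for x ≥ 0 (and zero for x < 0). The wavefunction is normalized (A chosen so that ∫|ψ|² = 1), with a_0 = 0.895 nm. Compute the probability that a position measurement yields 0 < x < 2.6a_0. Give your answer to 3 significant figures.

P = ∫_{0}^{2.6a_0} |ψ(x)|² dx.
Since A² = 1/(a_0^3/4), this is the region integral divided by the full normalization integral.
Substituting u = x/a_0, A² and the length scale cancel in the ratio: P = ∫_{0}^{2.6} u^2·e^(-2·u) du / ∫_{0}^{∞} u^2·e^(-2·u) du.
Using ∫ u^2·e^(-2·u) du = -(2·u^2 + 2·u + 1)·e^(-2·u)/4, the numerator is 1/4 - 493·e^(-26/5)/100 and the denominator is 1/4.
Taking the ratio, P = 0.8912.

P ≈ 0.891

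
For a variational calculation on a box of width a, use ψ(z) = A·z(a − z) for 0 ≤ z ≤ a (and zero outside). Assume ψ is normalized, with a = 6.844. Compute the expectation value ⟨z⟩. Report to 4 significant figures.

⟨z⟩ = ∫ z |ψ|² dz over the full domain.
Expanding the polynomial and integrating term by term, evaluating both integrals, ⟨z⟩ = a/2.
With a = 6.844, ⟨z⟩ = 3.4220.

⟨z⟩ ≈ 3.422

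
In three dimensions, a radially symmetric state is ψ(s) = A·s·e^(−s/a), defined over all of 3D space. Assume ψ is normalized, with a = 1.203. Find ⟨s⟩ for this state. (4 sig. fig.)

⟨s⟩ ≈ 3.008

The expectation value is the |ψ|²-weighted average of s: ∫ s|ψ|² 4πs² ds.
Evaluating both integrals, ⟨s⟩ = 5·a/2.
With a = 1.203, ⟨s⟩ = 3.0075.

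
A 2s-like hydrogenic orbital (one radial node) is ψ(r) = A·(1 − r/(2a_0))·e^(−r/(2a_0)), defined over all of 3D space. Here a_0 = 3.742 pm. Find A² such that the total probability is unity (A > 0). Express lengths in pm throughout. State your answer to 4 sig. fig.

We need A² ∫|f|² 4πr² dr = 1, taking the integral from 0 to ∞.
In 3D with spherical symmetry the volume element is 4πr² dr.
Using ∫₀^∞ rⁿ e^(−αr) dr = n!/αⁿ⁺¹, with ψ = A·(1 − r/(2a_0))·e^(−r/(2a_0)), the integral evaluates to A²·[8·π·a_0^3].
Setting this equal to 1 gives A² = 1/(8·π·a_0^3).
Substituting a_0 = 3.742 gives A² = 0.00075936, so A = 0.027557.

A^2 ≈ 0.0007594 pm^(-3)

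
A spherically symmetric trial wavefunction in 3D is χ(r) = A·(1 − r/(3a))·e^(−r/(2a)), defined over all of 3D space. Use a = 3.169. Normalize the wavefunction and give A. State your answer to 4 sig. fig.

A ≈ 0.06124

Normalization requires ∫|χ|² 4πr² dr = 1, integrated from 0 to ∞.
(Spherical symmetry: dV = 4πr² dr.)
Carrying out the integral gives A² · 8·π·a^3/3.
Plugging in a = 3.169 yields A = 0.061243.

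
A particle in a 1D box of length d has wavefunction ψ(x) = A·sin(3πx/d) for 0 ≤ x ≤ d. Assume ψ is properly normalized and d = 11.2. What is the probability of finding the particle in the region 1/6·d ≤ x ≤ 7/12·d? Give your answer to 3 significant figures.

|ψ|² is the probability density, so P = ∫_{1/6·d}^{7/12·d} |ψ|² dx.
The normalization integral ∫|ψ|²dx over the whole domain equals d/2·A², and A² cancels in the ratio.
In terms of u = x/d (A² and the length scale cancel between numerator and denominator), P = [∫_{1/6}^{7/12} sin(3·π·u)^2 du] / [∫_{0}^{1} sin(3·π·u)^2 du].
With ∫ sin(3·π·u)^2 du = u/2 - sin(6·π·u)/(12·π) + C, the region integral is 1/(12·π) + 5/24 and the full one is 1/2.
This works out to P = (2 + 5·π)/(12·π).

P ≈ 0.470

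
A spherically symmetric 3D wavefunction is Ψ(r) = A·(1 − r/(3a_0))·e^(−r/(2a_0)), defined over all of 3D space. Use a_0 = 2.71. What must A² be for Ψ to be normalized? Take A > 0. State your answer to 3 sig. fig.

A^2 ≈ 0.00600

Normalization requires ∫|Ψ|² 4πr² dr = 1, integrated from 0 to ∞.
The angular integral contributes 4π, leaving ∫₀^∞ r²|Ψ|² dr.
Using ∫₀^∞ rⁿ e^(−αr) dr = n!/αⁿ⁺¹, with Ψ = A·(1 − r/(3a_0))·e^(−r/(2a_0)), the integral evaluates to A²·[8·π·a_0^3/3].
With a_0 = 2.71: A² = 0.005998 and A = 0.07744.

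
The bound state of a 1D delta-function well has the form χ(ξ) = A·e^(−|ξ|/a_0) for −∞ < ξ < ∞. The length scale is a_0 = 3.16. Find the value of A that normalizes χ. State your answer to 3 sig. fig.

Require ∫ |χ|² dξ = 1 over the whole domain.
Using ∫₀^∞ ξⁿ e^(−αξ) dξ = n!/αⁿ⁺¹, carrying out the integral gives A² · a_0.
So A² = (a_0)^(−1).
Substituting a_0 = 3.16 gives A² = 0.3165, so A = 0.5625.

A ≈ 0.563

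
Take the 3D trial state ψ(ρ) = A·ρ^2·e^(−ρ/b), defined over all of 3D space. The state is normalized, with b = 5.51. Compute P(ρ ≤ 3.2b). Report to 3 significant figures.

P ≈ 0.458

Integrate the radial probability density 4πρ²|ψ|² over ρ ≤ 3.2b.
Normalization gives A² = 1/(45·π·b^7/2).
Substituting u = ρ/b, A², 4π and the length scale all cancel in the ratio: P = ∫_{0}^{3.2} u^6·e^(-2·u) du / ∫_{0}^{∞} u^6·e^(-2·u) du.
An antiderivative of u^6·e^(-2·u) is -(4·u^6 + 12·u^5 + 30·u^4 + 60·u^3 + 90·u^2 + 90·u + 45)·e^(-2·u)/8; evaluating from 0 to 3.2 gives ≈ 2.5744, while the full integral is 45/8.
Taking the ratio yields P = 0.4577.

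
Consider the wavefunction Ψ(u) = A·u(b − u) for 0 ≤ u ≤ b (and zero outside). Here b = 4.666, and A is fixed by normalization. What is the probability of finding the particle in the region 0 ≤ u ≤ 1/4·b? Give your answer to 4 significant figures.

The probability is P = ∫ |Ψ|² du over [0, 1/4·b].
The normalization integral ∫|Ψ|²du over the whole domain equals b^5/30·A², and A² cancels in the ratio.
In terms of t = u/b (A² and the length scale cancel between numerator and denominator), P = [∫_{0}^{1/4} t^2·(1 - t)^2 dt] / [∫_{0}^{1} t^2·(1 - t)^2 dt].
With ∫ t^2·(1 - t)^2 dt = t^3·(6·t^2 - 15·t + 10)/30 + C, the region integral is ≈ 0.00345052 and the full one is 1/30.
The result is P = 53/512.

P ≈ 0.1035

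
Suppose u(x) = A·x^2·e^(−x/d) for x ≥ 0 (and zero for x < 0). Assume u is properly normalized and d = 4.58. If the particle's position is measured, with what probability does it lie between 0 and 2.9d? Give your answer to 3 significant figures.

P ≈ 0.687

The probability is P = ∫ |u|² dx over [0, 2.9d].
The normalization integral ∫|u|²dx over the whole domain equals 3·d^5/4·A², and A² cancels in the ratio.
Let t = x/d; then A² and the length scale cancel, so P = ∫_{0}^{2.9} t^4·e^(-2·t) dt ÷ ∫_{0}^{∞} t^4·e^(-2·t) dt.
Using ∫ t^4·e^(-2·t) dt = -(t^4/2 + t^3 + 3·t^2/2 + 3·t/2 + 3/4)·e^(-2·t), the numerator is ≈ 0.51546 and the denominator is 3/4.
This works out to P = 0.6873.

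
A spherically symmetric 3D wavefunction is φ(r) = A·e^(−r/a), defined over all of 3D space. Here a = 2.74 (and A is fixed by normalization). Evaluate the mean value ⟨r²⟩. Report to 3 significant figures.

By definition ⟨r²⟩ = ∫ r^2 |φ(r)|² 4πr² dr.
Using ∫₀^∞ rⁿ e^(−αr) dr = n!/αⁿ⁺¹, the ratio of the moment integral to the normalization integral gives ⟨r²⟩ = 3·a^2.
Putting a = 2.74 gives 22.52.

⟨r^2⟩ ≈ 22.5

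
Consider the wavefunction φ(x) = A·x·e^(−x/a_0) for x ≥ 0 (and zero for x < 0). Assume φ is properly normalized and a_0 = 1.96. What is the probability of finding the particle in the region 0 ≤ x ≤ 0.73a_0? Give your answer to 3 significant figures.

P ≈ 0.181

P = ∫_{0}^{0.73a_0} |φ(x)|² dx.
The normalization integral ∫|φ|²dx over the whole domain equals a_0^3/4·A², and A² cancels in the ratio.
Substituting u = x/a_0, A² and the length scale cancel in the ratio: P = ∫_{0}^{0.73} u^2·e^(-2·u) du / ∫_{0}^{∞} u^2·e^(-2·u) du.
Using ∫ u^2·e^(-2·u) du = -(2·u^2 + 2·u + 1)·e^(-2·u)/4, the numerator is ≈ 0.045295 and the denominator is 1/4.
Taking the ratio, P = 0.1812.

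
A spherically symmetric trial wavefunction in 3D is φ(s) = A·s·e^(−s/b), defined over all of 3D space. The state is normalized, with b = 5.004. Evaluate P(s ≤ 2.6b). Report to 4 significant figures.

P ≈ 0.5939

With dV = 4πs²ds, the probability is ∫|φ|² dV over s ≤ 2.6b.
Normalization gives A² = 1/(3·π·b^5).
In terms of u = s/b (A², 4π and the length scale all cancel between numerator and denominator), P = [∫_{0}^{2.6} u^4·e^(-2·u) du] / [∫_{0}^{∞} u^4·e^(-2·u) du].
With ∫ u^4·e^(-2·u) du = -(u^4/2 + u^3 + 3·u^2/2 + 3·u/2 + 3/4)·e^(-2·u) + C, the region integral is ≈ 0.445404 and the full one is 3/4.
Taking the ratio yields P = 0.59387.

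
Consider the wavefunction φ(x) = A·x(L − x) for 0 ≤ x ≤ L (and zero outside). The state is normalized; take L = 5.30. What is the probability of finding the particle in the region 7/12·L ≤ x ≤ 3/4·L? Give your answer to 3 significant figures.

P ≈ 0.243

The probability is P = ∫ |φ|² dx over [7/12·L, 3/4·L].
The normalization integral ∫|φ|²dx over the whole domain equals L^5/30·A², and A² cancels in the ratio.
In terms of u = x/L (A² and the length scale cancel between numerator and denominator), P = [∫_{7/12}^{3/4} u^2·(1 - u)^2 du] / [∫_{0}^{1} u^2·(1 - u)^2 du].
An antiderivative of u^2·(1 - u)^2 is u^3·(6·u^2 - 15·u + 10)/30; evaluating from 7/12 to 3/4 gives ≈ 0.0081035, while the full integral is 1/30.
This works out to P = 0.2431.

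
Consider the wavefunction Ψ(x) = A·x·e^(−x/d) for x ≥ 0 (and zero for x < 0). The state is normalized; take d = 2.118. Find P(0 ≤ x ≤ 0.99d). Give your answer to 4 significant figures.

P ≈ 0.3179

The probability is P = ∫ |Ψ|² dx over [0, 0.99d].
The normalization integral ∫|Ψ|²dx over the whole domain equals d^3/4·A², and A² cancels in the ratio.
Let u = x/d; then A² and the length scale cancel, so P = ∫_{0}^{0.99} u^2·e^(-2·u) du ÷ ∫_{0}^{∞} u^2·e^(-2·u) du.
An antiderivative of u^2·e^(-2·u) is -(2·u^2 + 2·u + 1)·e^(-2·u)/4; evaluating from 0 to 0.99 gives ≈ 0.0794776, while the full integral is 1/4.
The result is P = 0.31791.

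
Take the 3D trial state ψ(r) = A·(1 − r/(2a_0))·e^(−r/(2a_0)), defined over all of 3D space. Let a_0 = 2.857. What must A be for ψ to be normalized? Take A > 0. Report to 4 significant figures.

We need A² ∫|f|² 4πr² dr = 1, taking the integral from 0 to ∞.
(Spherical symmetry: dV = 4πr² dr.)
∫|ψ|² 4πr² dr = A²·(8·π·a_0^3).
Setting this equal to 1 gives A² = 1/(8·π·a_0^3).
Plugging in a_0 = 2.857 yields A = 0.041306.

A ≈ 0.04131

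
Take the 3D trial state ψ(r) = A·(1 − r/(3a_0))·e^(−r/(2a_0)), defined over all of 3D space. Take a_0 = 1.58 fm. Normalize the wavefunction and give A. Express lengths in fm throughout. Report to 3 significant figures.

A ≈ 0.174 fm^(-3/2)

Normalization requires ∫|ψ|² 4πr² dr = 1, integrated from 0 to ∞.
(Spherical symmetry: dV = 4πr² dr.)
With ∫₀^∞ r^4 e^(−αr) dr = 4!/α^5, with ψ = A·(1 − r/(3a_0))·e^(−r/(2a_0)), the integral evaluates to A²·[8·π·a_0^3/3].
Substituting a_0 = 1.58 gives A² = 0.03026, so A = 0.1740.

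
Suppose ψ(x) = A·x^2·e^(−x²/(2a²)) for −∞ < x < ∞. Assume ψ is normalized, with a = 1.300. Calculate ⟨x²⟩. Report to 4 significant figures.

⟨x²⟩ = ∫ x^2 |ψ|² dx over the full domain.
Using the Gaussian integral ∫_{−∞}^{∞} e^(−αx²) dx = √(π/α), evaluating both integrals, ⟨x²⟩ = 5·a^2/2.
With a = 1.300, ⟨x^2⟩ = 4.2250.

⟨x^2⟩ ≈ 4.225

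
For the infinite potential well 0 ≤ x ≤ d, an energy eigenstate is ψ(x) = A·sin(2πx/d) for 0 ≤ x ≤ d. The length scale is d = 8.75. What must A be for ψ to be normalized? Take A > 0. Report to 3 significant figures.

The normalization condition is ∫|ψ|² dx = 1 from 0 to d.
Using sin²θ = (1 − cos 2θ)/2, ∫|ψ|² dx = A²·(d/2).
So A² = (d/2)^(−1).
Plugging in d = 8.75 yields A = 0.4781.

A ≈ 0.478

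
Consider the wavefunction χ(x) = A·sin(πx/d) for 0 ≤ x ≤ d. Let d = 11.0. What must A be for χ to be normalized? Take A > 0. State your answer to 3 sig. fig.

Normalization requires ∫|χ|² dx = 1, integrated from 0 to d.
Using sin²θ = (1 − cos 2θ)/2, the integral (without the A² prefactor) comes out to d/2.
So A² = (d/2)^(−1).
Plugging in d = 11.0 yields A = 0.4264.

A ≈ 0.426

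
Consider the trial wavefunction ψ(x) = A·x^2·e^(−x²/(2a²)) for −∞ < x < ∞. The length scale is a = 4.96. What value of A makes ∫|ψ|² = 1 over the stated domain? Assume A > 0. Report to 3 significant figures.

A ≈ 0.0158

Normalization requires ∫|ψ|² dx = 1, integrated from −∞ to ∞.
Using the Gaussian integral ∫_{−∞}^{∞} e^(−αx²) dx = √(π/α), ∫|ψ|² dx = A²·(3·√(π)·a^5/4).
Setting this equal to 1 gives A² = 1/(3·√(π)·a^5/4).
With a = 4.96: A² = 0.0002506 and A = 0.01583.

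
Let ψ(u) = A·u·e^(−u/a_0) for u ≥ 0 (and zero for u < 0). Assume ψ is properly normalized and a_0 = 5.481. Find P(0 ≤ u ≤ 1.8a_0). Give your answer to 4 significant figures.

P ≈ 0.6973

The probability is P = ∫ |ψ|² du over [0, 1.8a_0].
The normalization integral ∫|ψ|²du over the whole domain equals a_0^3/4·A², and A² cancels in the ratio.
In terms of t = u/a_0 (A² and the length scale cancel between numerator and denominator), P = [∫_{0}^{1.8} t^2·e^(-2·t) dt] / [∫_{0}^{∞} t^2·e^(-2·t) dt].
With ∫ t^2·e^(-2·t) dt = -(2·t^2 + 2·t + 1)·e^(-2·t)/4 + C, the region integral is 1/4 - 277·e^(-18/5)/100 and the full one is 1/4.
Evaluating gives P = 0.69725.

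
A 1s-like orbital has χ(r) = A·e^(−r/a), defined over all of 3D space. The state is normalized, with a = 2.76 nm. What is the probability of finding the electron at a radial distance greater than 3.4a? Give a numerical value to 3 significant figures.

P ≈ 0.0344

With dV = 4πr²dr, the probability is ∫|χ|² dV over r > 3.4a.
A² is fixed by ∫₀^∞ 4πr²|χ|² dr = 1, i.e. A² = (π·a^3)^(−1).
Let u = r/a; then A², 4π and the length scale all cancel, so P = ∫_{3.4}^{∞} u^2·e^(-2·u) du ÷ ∫_{0}^{∞} u^2·e^(-2·u) du.
An antiderivative of u^2·e^(-2·u) is -(2·u^2 + 2·u + 1)·e^(-2·u)/4; evaluating from 3.4 to ∞ gives 773·e^(-34/5)/100, while the full integral is 1/4.
This evaluates to P = 0.03444.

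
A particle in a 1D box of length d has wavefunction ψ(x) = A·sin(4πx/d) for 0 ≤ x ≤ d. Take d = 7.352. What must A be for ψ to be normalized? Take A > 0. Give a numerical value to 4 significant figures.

A ≈ 0.5216

Require ∫ |ψ|² dx = 1 over the whole domain.
Using sin²θ = (1 − cos 2θ)/2, the integral (without the A² prefactor) comes out to d/2.
So A² = (d/2)^(−1).
With d = 7.352: A² = 0.27203 and A = 0.52157.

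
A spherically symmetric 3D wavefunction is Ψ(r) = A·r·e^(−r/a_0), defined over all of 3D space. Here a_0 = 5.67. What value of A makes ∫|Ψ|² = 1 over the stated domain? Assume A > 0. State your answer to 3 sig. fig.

Require ∫ |Ψ|² 4πr² dr = 1 over the whole domain.
(Spherical symmetry: dV = 4πr² dr.)
With ∫₀^∞ r^4 e^(−αr) dr = 4!/α^5, the integral (without the A² prefactor) comes out to 3·π·a_0^5.
Setting this equal to 1 gives A² = 1/(3·π·a_0^5).
Plugging in a_0 = 5.67 yields A = 0.004255.

A ≈ 0.00426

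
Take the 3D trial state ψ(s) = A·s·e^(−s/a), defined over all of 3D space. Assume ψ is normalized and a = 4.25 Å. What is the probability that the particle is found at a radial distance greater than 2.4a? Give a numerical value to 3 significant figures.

Integrate the radial probability density 4πs²|ψ|² over s > 2.4a.
The full normalization integral is A²·[3·π·a^5] = 1, fixing A².
Let u = s/a; then A², 4π and the length scale all cancel, so P = ∫_{2.4}^{∞} u^4·e^(-2·u) du ÷ ∫_{0}^{∞} u^4·e^(-2·u) du.
An antiderivative of u^4·e^(-2·u) is -(u^4/2 + u^3 + 3·u^2/2 + 3·u/2 + 3/4)·e^(-2·u); evaluating from 2.4 to ∞ gives ≈ 0.35719, while the full integral is 3/4.
This evaluates to P = 0.4763.

P ≈ 0.476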